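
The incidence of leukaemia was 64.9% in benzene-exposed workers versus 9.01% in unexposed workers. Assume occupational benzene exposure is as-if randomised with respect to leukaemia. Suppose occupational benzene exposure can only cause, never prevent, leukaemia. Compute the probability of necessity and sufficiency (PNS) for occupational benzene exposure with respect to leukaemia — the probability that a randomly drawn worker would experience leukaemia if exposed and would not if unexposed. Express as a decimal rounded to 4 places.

p₁ = 0.649, p₀ = 0.0901.
Under exogeneity and monotonicity, PNS = p₁ − p₀.
PNS = 0.649 − 0.0901 = 0.5589

PNS ≈ 0.5589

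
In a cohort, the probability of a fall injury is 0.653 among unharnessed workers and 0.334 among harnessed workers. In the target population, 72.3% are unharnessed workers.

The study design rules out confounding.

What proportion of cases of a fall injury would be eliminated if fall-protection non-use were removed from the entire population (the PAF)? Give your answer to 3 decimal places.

PAF ≈ 0.408

Let p₁ = 0.653, p₀ = 0.334.
Overall risk P(Y=1) = π·p₁ + (1−π)·p₀ = 0.723×0.653 + 0.277×0.334 = 0.56464.
Under exogeneity, PAF = [P(Y=1) − p₀] / P(Y=1).
PAF = (0.56464 − 0.334) / 0.56464 ≈ 0.4085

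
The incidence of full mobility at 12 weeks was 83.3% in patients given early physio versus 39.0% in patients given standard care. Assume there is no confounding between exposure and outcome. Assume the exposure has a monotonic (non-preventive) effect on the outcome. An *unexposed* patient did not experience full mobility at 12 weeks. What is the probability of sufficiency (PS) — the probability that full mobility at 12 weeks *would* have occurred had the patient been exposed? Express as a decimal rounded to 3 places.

PS ≈ 0.726

p₁ = 0.833, p₀ = 0.39.
Under exogeneity and monotonicity, PS = (p₁ − p₀) / (1 − p₀).
PS = (0.833 − 0.39) / (1 − 0.39) = 0.443 / 0.61 ≈ 0.7262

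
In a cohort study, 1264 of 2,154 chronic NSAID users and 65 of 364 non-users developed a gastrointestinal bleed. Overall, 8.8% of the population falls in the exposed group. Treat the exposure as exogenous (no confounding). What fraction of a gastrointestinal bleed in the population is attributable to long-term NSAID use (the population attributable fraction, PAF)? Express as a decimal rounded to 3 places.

p₁ = P(outcome | exposed) = 1264/2154 = 0.58682
p₀ = P(outcome | unexposed) = 65/364 = 0.17857
Overall risk P(Y=1) = π·p₁ + (1−π)·p₀ = 0.088×0.58682 + 0.912×0.17857 = 0.2145.
Under exogeneity, PAF = [P(Y=1) − p₀] / P(Y=1).
PAF = (0.2145 − 0.17857) / 0.2145 ≈ 0.1675

PAF ≈ 0.167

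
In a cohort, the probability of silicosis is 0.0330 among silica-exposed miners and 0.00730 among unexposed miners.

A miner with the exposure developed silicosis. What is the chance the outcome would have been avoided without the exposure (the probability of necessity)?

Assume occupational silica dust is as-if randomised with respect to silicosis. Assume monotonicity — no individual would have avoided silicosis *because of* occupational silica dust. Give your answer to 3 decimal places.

PN ≈ 0.779

Let p₁ = 0.033, p₀ = 0.0073.
Under exogeneity and monotonicity, PN = (p₁ − p₀) / p₁.
PN = (0.033 − 0.0073) / 0.033 = 0.0257 / 0.033 ≈ 0.7788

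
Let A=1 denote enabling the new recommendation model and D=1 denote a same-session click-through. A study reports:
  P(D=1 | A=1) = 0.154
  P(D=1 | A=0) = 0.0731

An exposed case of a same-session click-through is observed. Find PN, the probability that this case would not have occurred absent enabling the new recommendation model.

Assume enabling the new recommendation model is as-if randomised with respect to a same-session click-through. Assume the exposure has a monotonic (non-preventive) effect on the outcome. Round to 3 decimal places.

Let p₁ = 0.154, p₀ = 0.0731.
Under exogeneity and monotonicity, PN = (p₁ − p₀) / p₁.
PN = (0.154 − 0.0731) / 0.154 = 0.0809 / 0.154 ≈ 0.5253

PN ≈ 0.525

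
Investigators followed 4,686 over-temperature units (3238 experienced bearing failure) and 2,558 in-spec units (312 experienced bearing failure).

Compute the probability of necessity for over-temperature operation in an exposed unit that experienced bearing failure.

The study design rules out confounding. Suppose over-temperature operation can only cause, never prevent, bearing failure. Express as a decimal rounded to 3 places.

PN ≈ 0.823

p₁ = P(outcome | exposed) = 3238/4686 = 0.69099
p₀ = P(outcome | unexposed) = 312/2558 = 0.12197
Under exogeneity and monotonicity, PN = (p₁ − p₀) / p₁.
PN = (0.69099 − 0.12197) / 0.69099 = 0.56902 / 0.69099 ≈ 0.8235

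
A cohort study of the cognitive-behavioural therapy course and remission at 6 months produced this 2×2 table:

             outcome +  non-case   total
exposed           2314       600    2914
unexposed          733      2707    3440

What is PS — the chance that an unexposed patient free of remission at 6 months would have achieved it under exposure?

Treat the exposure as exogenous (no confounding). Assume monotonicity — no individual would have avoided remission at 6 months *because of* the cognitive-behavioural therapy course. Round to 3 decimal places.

p₁ = P(outcome | exposed) = 2314/2914 = 0.7941
p₀ = P(outcome | unexposed) = 733/3440 = 0.21308
Under exogeneity and monotonicity, PS = (p₁ − p₀)/(1 − p₀).
PS = (0.7941 − 0.21308) / 0.78692 ≈ 0.7383

PS ≈ 0.738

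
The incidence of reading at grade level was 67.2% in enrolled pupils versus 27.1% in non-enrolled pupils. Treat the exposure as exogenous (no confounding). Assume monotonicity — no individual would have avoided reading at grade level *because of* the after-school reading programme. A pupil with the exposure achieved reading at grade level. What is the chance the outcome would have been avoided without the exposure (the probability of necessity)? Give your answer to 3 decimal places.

PN ≈ 0.597

p₁ = 0.672, p₀ = 0.271.
Under exogeneity and monotonicity, PN = (p₁ − p₀) / p₁.
PN = (0.672 − 0.271) / 0.672 = 0.401 / 0.672 ≈ 0.5967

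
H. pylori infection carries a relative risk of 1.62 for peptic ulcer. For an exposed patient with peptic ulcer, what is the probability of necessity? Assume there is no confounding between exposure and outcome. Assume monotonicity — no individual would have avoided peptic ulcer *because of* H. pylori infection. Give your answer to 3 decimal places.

Under exogeneity and monotonicity, PN = (RR − 1) / RR = 1 − 1/RR.
PN = (1.62 − 1) / 1.62 = 0.62 / 1.62 ≈ 0.3827

PN ≈ 0.383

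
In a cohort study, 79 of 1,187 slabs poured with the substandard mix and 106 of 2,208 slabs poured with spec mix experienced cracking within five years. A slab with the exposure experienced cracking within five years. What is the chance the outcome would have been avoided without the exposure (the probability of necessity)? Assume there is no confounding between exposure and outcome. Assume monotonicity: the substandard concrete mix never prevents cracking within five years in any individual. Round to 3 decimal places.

p₁ = P(outcome | exposed) = 79/1187 = 0.066554
p₀ = P(outcome | unexposed) = 106/2208 = 0.048007
Under exogeneity and monotonicity, PN = (p₁ − p₀) / p₁.
PN = (0.066554 − 0.048007) / 0.066554 = 0.018547 / 0.066554 ≈ 0.2787

PN ≈ 0.279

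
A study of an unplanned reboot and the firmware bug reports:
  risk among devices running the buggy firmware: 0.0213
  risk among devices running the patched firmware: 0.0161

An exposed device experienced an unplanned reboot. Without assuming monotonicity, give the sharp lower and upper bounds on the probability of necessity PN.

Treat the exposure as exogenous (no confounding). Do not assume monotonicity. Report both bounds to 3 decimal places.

Let p₁ = 0.0213, p₀ = 0.0161.
Under exogeneity alone the bounds on PN are max{0,(p₁−p₀)/p₁} ≤ PN ≤ min{1,(1−p₀)/p₁}.
  lower = (p₁ − p₀)/p₁ = 0.0052 / 0.0213 ≈ 0.2441
  upper = min{1, (1 − p₀)/p₁} = 0.9839 / 0.0213 ≈ 46.1925 → capped at 1

0.244 ≤ PN ≤ 1.000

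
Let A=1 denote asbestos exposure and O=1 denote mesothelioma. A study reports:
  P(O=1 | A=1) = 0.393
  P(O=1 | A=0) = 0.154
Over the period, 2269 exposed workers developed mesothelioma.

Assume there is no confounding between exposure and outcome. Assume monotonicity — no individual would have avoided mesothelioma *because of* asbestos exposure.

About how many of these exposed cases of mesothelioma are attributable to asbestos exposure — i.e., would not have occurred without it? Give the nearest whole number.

about 1380 cases

Let p₁ = 0.393, p₀ = 0.154.
PN = (p₁ − p₀)/p₁ = (0.393 − 0.154) / 0.393 ≈ 0.60814.
Attributable cases ≈ PN × (exposed cases) = 0.60814 × 2269 ≈ 1379.88.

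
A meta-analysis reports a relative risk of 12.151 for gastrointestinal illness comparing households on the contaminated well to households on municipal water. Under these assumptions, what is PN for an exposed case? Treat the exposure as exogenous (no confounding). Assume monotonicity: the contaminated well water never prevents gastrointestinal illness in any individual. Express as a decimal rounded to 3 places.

Under exogeneity and monotonicity, PN = (RR − 1) / RR = 1 − 1/RR.
PN = (12.151 − 1) / 12.151 = 11.15 / 12.151 ≈ 0.9177

PN ≈ 0.918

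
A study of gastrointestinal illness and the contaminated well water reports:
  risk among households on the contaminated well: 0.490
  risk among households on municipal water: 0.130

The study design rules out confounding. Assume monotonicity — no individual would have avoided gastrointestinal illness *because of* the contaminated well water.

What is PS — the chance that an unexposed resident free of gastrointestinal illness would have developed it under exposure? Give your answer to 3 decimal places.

PS ≈ 0.414

Let p₁ = 0.49, p₀ = 0.13.
Under exogeneity and monotonicity, PS = (p₁ − p₀) / (1 − p₀).
PS = (0.49 − 0.13) / (1 − 0.13) = 0.36 / 0.87 ≈ 0.4138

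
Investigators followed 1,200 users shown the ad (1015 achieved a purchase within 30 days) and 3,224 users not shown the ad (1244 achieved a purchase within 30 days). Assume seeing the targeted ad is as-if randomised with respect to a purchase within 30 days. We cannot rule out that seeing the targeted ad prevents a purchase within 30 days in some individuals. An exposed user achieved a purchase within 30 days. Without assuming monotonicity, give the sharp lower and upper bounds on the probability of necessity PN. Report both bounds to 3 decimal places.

0.544 ≤ PN ≤ 0.726

p₁ = P(outcome | exposed) = 1015/1200 = 0.84583
p₀ = P(outcome | unexposed) = 1244/3224 = 0.38586
Under exogeneity alone the bounds on PN are max{0,(p₁−p₀)/p₁} ≤ PN ≤ min{1,(1−p₀)/p₁}.
  lower = (p₁ − p₀)/p₁ = 0.45998 / 0.84583 ≈ 0.5438
  upper = min{1, (1 − p₀)/p₁} = 0.61414 / 0.84583 ≈ 0.7261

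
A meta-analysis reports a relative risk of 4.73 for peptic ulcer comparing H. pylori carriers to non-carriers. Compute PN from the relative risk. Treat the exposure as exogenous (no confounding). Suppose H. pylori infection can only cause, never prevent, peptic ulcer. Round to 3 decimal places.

PN ≈ 0.789

Under exogeneity and monotonicity, PN = (RR − 1) / RR = 1 − 1/RR.
PN = (4.73 − 1) / 4.73 = 3.73 / 4.73 ≈ 0.7886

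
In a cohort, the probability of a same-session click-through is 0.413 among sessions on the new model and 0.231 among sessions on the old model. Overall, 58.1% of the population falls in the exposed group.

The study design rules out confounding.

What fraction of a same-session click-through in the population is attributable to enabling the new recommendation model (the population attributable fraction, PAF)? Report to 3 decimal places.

Let p₁ = 0.413, p₀ = 0.231.
Overall risk P(Y=1) = π·p₁ + (1−π)·p₀ = 0.581×0.413 + 0.419×0.231 = 0.33674.
Under exogeneity, PAF = [P(Y=1) − p₀] / P(Y=1).
PAF = (0.33674 − 0.231) / 0.33674 ≈ 0.3140

PAF ≈ 0.314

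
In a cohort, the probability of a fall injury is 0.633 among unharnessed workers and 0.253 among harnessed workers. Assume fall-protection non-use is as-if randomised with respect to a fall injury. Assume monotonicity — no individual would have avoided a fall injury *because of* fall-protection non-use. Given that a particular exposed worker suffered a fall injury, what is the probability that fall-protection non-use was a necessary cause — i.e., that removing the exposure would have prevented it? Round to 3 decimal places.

PN ≈ 0.600

Let p₁ = 0.633, p₀ = 0.253.
Under exogeneity and monotonicity, PN = (p₁ − p₀) / p₁.
PN = (0.633 − 0.253) / 0.633 = 0.38 / 0.633 ≈ 0.6003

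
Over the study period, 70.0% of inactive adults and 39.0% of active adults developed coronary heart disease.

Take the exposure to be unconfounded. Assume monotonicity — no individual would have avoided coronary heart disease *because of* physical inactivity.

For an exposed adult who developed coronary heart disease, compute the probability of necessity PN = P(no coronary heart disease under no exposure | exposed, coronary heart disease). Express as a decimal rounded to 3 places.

PN ≈ 0.443

p₁ = 0.7, p₀ = 0.39.
Under exogeneity and monotonicity, PN = (p₁ − p₀) / p₁.
PN = (0.7 − 0.39) / 0.7 = 0.31 / 0.7 ≈ 0.4429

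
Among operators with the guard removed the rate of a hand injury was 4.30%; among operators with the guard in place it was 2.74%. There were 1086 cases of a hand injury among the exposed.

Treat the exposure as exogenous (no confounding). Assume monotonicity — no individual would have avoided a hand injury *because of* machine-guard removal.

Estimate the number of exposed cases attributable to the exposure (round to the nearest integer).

p₁ = 0.043, p₀ = 0.0274.
PN = (p₁ − p₀)/p₁ = (0.043 − 0.0274) / 0.043 ≈ 0.36279.
Attributable cases ≈ PN × (exposed cases) = 0.36279 × 1086 ≈ 393.99.

about 394 cases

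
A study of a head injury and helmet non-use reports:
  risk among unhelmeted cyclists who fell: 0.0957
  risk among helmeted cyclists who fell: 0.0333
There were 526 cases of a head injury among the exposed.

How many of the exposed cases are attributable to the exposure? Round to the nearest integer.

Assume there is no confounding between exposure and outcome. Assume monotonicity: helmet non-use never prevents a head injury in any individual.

Let p₁ = 0.0957, p₀ = 0.0333.
PN = (p₁ − p₀)/p₁ = (0.0957 − 0.0333) / 0.0957 ≈ 0.65204.
Attributable cases ≈ PN × (exposed cases) = 0.65204 × 526 ≈ 342.97.

about 343 cases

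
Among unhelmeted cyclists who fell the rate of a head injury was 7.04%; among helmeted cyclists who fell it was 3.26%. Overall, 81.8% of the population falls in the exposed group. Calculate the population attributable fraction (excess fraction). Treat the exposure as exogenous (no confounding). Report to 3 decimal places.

PAF ≈ 0.487

p₁ = 0.0704, p₀ = 0.0326.
Overall risk P(Y=1) = π·p₁ + (1−π)·p₀ = 0.818×0.0704 + 0.182×0.0326 = 0.06352.
Under exogeneity, PAF = [P(Y=1) − p₀] / P(Y=1).
PAF = (0.06352 − 0.0326) / 0.06352 ≈ 0.4868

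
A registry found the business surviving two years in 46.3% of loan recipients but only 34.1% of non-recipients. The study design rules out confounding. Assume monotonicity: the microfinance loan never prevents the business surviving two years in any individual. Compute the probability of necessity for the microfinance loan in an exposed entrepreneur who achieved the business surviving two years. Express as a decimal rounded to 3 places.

p₁ = 0.463, p₀ = 0.341.
Under exogeneity and monotonicity, PN = (p₁ − p₀) / p₁.
PN = (0.463 − 0.341) / 0.463 = 0.122 / 0.463 ≈ 0.2635

PN ≈ 0.263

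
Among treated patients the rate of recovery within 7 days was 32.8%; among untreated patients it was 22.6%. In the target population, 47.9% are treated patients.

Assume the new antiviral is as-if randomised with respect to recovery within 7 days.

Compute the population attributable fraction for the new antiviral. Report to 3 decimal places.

PAF ≈ 0.178

p₁ = 0.328, p₀ = 0.226.
Overall risk P(Y=1) = π·p₁ + (1−π)·p₀ = 0.479×0.328 + 0.521×0.226 = 0.27486.
Under exogeneity, PAF = [P(Y=1) − p₀] / P(Y=1).
PAF = (0.27486 − 0.226) / 0.27486 ≈ 0.1778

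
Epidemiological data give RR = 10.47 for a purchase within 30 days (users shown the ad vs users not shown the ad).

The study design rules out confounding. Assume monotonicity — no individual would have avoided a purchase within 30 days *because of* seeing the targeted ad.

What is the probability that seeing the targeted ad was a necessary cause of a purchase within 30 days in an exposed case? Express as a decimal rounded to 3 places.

Under exogeneity and monotonicity, PN = (RR − 1) / RR = 1 − 1/RR.
PN = (10.47 − 1) / 10.47 = 9.47 / 10.47 ≈ 0.9045

PN ≈ 0.904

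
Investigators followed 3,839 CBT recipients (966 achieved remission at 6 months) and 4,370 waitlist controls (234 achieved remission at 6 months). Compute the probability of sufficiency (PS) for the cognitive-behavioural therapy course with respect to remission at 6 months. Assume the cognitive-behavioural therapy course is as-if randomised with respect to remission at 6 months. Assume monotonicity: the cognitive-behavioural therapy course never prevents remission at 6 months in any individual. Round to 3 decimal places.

p₁ = P(outcome | exposed) = 966/3839 = 0.25163
p₀ = P(outcome | unexposed) = 234/4370 = 0.053547
Under exogeneity and monotonicity, PS = (p₁ − p₀) / (1 − p₀).
PS = (0.25163 − 0.053547) / (1 − 0.053547) = 0.19808 / 0.94645 ≈ 0.2093

PS ≈ 0.209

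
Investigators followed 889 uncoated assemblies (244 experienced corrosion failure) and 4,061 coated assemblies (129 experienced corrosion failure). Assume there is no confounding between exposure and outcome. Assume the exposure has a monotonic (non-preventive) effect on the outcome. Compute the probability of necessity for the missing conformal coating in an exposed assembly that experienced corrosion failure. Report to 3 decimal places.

p₁ = P(outcome | exposed) = 244/889 = 0.27447
p₀ = P(outcome | unexposed) = 129/4061 = 0.031766
Under exogeneity and monotonicity, PN = (p₁ − p₀) / p₁.
PN = (0.27447 − 0.031766) / 0.27447 = 0.2427 / 0.27447 ≈ 0.8843

PN ≈ 0.884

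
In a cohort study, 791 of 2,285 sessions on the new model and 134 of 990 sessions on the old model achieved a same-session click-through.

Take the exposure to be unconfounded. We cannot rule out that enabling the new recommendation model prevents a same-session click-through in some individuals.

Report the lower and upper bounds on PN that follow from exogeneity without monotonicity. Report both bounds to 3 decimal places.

0.609 ≤ PN ≤ 1.000

p₁ = P(outcome | exposed) = 791/2285 = 0.34617
p₀ = P(outcome | unexposed) = 134/990 = 0.13535
Under exogeneity alone the bounds on PN are max{0,(p₁−p₀)/p₁} ≤ PN ≤ min{1,(1−p₀)/p₁}.
  lower = (p₁ − p₀)/p₁ = 0.21082 / 0.34617 ≈ 0.6090
  upper = min{1, (1 − p₀)/p₁} = 0.86465 / 0.34617 ≈ 2.4977 → capped at 1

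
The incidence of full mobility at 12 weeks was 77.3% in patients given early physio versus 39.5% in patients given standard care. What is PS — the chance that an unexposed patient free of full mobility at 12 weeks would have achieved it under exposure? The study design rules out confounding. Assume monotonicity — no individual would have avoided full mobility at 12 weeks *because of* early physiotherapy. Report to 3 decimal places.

PS ≈ 0.625

p₁ = 0.773, p₀ = 0.395.
Under exogeneity and monotonicity, PS = (p₁ − p₀) / (1 − p₀).
PS = (0.773 − 0.395) / (1 − 0.395) = 0.378 / 0.605 ≈ 0.6248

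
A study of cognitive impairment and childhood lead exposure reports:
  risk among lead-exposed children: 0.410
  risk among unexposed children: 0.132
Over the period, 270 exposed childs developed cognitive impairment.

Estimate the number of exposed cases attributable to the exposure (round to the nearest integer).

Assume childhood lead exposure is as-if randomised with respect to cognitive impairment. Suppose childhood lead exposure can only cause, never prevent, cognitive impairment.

about 183 cases

Let p₁ = 0.41, p₀ = 0.132.
PN = (p₁ − p₀)/p₁ = (0.41 − 0.132) / 0.41 ≈ 0.67805.
Attributable cases ≈ PN × (exposed cases) = 0.67805 × 270 ≈ 183.07.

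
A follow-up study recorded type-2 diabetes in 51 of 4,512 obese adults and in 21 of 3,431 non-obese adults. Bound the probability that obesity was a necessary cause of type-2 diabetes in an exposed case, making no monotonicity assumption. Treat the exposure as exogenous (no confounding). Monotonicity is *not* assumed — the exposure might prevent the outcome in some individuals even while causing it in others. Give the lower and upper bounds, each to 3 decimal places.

0.459 ≤ PN ≤ 1.000

p₁ = P(outcome | exposed) = 51/4512 = 0.011303
p₀ = P(outcome | unexposed) = 21/3431 = 0.0061207
Under exogeneity alone the bounds on PN are max{0,(p₁−p₀)/p₁} ≤ PN ≤ min{1,(1−p₀)/p₁}.
  lower = (p₁ − p₀)/p₁ = 0.0051825 / 0.011303 ≈ 0.4585
  upper = min{1, (1 − p₀)/p₁} = 0.99388 / 0.011303 ≈ 87.9291 → capped at 1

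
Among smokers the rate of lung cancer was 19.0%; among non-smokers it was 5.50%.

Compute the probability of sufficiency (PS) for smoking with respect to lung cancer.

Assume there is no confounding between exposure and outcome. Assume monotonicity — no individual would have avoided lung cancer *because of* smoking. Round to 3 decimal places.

PS ≈ 0.143

p₁ = 0.19, p₀ = 0.055.
Under exogeneity and monotonicity, PS = (p₁ − p₀) / (1 − p₀).
PS = (0.19 − 0.055) / (1 − 0.055) = 0.135 / 0.945 ≈ 0.1429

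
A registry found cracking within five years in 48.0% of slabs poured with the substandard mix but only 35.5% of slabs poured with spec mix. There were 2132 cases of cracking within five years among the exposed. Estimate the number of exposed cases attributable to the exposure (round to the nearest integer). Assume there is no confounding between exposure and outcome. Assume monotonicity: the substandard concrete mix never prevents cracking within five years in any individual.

p₁ = 0.48, p₀ = 0.355.
PN = (p₁ − p₀)/p₁ = (0.48 − 0.355) / 0.48 ≈ 0.26042.
Attributable cases ≈ PN × (exposed cases) = 0.26042 × 2132 ≈ 555.21.

about 555 cases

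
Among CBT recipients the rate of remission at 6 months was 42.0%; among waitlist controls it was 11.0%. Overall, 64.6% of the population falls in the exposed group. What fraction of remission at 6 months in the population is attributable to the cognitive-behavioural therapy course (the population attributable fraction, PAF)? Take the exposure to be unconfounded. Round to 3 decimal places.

p₁ = 0.42, p₀ = 0.11.
Overall risk P(Y=1) = π·p₁ + (1−π)·p₀ = 0.646×0.42 + 0.354×0.11 = 0.31026.
Under exogeneity, PAF = [P(Y=1) − p₀] / P(Y=1).
PAF = (0.31026 − 0.11) / 0.31026 ≈ 0.6455

PAF ≈ 0.645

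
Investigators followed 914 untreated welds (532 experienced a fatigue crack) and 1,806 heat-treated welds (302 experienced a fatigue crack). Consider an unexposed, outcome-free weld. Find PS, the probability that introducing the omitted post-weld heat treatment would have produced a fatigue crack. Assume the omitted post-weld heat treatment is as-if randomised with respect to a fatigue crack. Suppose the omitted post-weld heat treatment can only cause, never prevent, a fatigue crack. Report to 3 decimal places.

p₁ = P(outcome | exposed) = 532/914 = 0.58206
p₀ = P(outcome | unexposed) = 302/1806 = 0.16722
Under exogeneity and monotonicity, PS = (p₁ − p₀) / (1 − p₀).
PS = (0.58206 − 0.16722) / (1 − 0.16722) = 0.41484 / 0.83278 ≈ 0.4981

PS ≈ 0.498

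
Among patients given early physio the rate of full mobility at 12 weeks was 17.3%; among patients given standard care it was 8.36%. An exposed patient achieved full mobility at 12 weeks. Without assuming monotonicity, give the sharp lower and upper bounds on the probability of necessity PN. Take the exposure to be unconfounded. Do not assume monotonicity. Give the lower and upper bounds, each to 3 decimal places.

0.517 ≤ PN ≤ 1.000

p₁ = 0.173, p₀ = 0.0836.
Under exogeneity alone the bounds on PN are max{0,(p₁−p₀)/p₁} ≤ PN ≤ min{1,(1−p₀)/p₁}.
  lower = (p₁ − p₀)/p₁ = 0.0894 / 0.173 ≈ 0.5168
  upper = min{1, (1 − p₀)/p₁} = 0.9164 / 0.173 ≈ 5.2971 → capped at 1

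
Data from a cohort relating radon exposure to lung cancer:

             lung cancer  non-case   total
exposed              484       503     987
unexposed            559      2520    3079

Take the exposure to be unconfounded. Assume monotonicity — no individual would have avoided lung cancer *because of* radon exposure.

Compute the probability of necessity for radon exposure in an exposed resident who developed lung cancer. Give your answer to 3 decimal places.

PN ≈ 0.630

p₁ = P(outcome | exposed) = 484/987 = 0.49037
p₀ = P(outcome | unexposed) = 559/3079 = 0.18155
Under exogeneity and monotonicity, PN = (p₁ − p₀)/p₁.
PN = (0.49037 − 0.18155) / 0.49037 ≈ 0.6298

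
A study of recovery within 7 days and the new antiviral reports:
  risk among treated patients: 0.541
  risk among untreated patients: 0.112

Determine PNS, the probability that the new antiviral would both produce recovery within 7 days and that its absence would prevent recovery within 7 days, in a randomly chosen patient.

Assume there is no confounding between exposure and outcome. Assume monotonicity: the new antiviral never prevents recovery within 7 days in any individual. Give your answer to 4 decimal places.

PNS ≈ 0.4290

Let p₁ = 0.541, p₀ = 0.112.
Under exogeneity and monotonicity, PNS = p₁ − p₀.
PNS = 0.541 − 0.112 = 0.429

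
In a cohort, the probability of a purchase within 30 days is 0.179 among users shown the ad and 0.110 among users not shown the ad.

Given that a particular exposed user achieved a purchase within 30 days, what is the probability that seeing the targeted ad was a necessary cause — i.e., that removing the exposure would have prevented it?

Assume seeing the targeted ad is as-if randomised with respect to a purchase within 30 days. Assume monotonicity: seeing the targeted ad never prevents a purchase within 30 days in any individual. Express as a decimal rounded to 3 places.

PN ≈ 0.385

Let p₁ = 0.179, p₀ = 0.11.
Under exogeneity and monotonicity, PN = (p₁ − p₀) / p₁.
PN = (0.179 − 0.11) / 0.179 = 0.069 / 0.179 ≈ 0.3855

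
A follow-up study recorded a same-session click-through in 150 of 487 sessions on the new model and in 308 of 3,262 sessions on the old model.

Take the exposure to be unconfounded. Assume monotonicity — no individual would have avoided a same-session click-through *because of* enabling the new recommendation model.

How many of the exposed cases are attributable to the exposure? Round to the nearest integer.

about 104 cases

p₁ = P(outcome | exposed) = 150/487 = 0.30801
p₀ = P(outcome | unexposed) = 308/3262 = 0.094421
PN = (p₁ − p₀)/p₁ = (0.30801 − 0.094421) / 0.30801 ≈ 0.69345.
Attributable cases ≈ PN × (exposed cases) = 0.69345 × 150 ≈ 104.02.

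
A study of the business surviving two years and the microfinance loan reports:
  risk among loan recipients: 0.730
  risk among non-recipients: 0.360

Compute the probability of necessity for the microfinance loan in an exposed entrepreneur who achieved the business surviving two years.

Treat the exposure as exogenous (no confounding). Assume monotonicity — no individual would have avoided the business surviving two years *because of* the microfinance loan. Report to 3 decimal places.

Let p₁ = 0.73, p₀ = 0.36.
Under exogeneity and monotonicity, PN = (p₁ − p₀) / p₁.
PN = (0.73 − 0.36) / 0.73 = 0.37 / 0.73 ≈ 0.5068

PN ≈ 0.507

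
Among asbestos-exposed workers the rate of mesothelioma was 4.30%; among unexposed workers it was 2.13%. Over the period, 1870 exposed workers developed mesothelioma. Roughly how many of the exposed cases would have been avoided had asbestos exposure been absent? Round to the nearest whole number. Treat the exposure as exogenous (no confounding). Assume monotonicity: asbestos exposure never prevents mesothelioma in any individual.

p₁ = 0.043, p₀ = 0.0213.
PN = (p₁ − p₀)/p₁ = (0.043 − 0.0213) / 0.043 ≈ 0.50465.
Attributable cases ≈ PN × (exposed cases) = 0.50465 × 1870 ≈ 943.70.

about 944 cases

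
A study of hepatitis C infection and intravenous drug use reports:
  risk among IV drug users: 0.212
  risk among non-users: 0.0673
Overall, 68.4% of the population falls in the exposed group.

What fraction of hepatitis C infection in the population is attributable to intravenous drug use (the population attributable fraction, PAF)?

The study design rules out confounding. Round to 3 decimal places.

Let p₁ = 0.212, p₀ = 0.0673.
Overall risk P(Y=1) = π·p₁ + (1−π)·p₀ = 0.684×0.212 + 0.316×0.0673 = 0.16627.
Under exogeneity, PAF = [P(Y=1) − p₀] / P(Y=1).
PAF = (0.16627 − 0.0673) / 0.16627 ≈ 0.5952

PAF ≈ 0.595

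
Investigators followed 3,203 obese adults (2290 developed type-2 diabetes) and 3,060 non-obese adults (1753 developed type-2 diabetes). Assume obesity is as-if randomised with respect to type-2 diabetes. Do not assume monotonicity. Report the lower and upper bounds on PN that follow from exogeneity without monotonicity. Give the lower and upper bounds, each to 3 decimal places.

p₁ = P(outcome | exposed) = 2290/3203 = 0.71495
p₀ = P(outcome | unexposed) = 1753/3060 = 0.57288
Under exogeneity alone the bounds on PN are max{0,(p₁−p₀)/p₁} ≤ PN ≤ min{1,(1−p₀)/p₁}.
  lower = (p₁ − p₀)/p₁ = 0.14208 / 0.71495 ≈ 0.1987
  upper = min{1, (1 − p₀)/p₁} = 0.42712 / 0.71495 ≈ 0.5974

0.199 ≤ PN ≤ 0.597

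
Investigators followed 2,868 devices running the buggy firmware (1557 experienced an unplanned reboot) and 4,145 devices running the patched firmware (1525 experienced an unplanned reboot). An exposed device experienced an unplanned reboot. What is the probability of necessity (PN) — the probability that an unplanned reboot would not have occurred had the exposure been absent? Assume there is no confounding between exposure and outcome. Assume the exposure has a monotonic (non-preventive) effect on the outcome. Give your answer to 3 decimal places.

PN ≈ 0.322

p₁ = P(outcome | exposed) = 1557/2868 = 0.54289
p₀ = P(outcome | unexposed) = 1525/4145 = 0.36791
Under exogeneity and monotonicity, PN = (p₁ − p₀) / p₁.
PN = (0.54289 − 0.36791) / 0.54289 = 0.17497 / 0.54289 ≈ 0.3223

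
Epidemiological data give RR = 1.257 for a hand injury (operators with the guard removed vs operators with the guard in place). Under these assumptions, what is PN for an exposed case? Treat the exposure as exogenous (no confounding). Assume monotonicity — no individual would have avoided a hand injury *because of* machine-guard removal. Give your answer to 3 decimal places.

Under exogeneity and monotonicity, PN = (RR − 1) / RR = 1 − 1/RR.
PN = (1.257 − 1) / 1.257 = 0.257 / 1.257 ≈ 0.2045

PN ≈ 0.204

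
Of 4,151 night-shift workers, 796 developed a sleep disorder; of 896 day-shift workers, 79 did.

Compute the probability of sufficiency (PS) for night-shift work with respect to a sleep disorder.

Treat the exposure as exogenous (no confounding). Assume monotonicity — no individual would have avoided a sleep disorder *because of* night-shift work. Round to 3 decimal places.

PS ≈ 0.114

p₁ = P(outcome | exposed) = 796/4151 = 0.19176
p₀ = P(outcome | unexposed) = 79/896 = 0.08817
Under exogeneity and monotonicity, PS = (p₁ − p₀) / (1 − p₀).
PS = (0.19176 − 0.08817) / (1 − 0.08817) = 0.10359 / 0.91183 ≈ 0.1136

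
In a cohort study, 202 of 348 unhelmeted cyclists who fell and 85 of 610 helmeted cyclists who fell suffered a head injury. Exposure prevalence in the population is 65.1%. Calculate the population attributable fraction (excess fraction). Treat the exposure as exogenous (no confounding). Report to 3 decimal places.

PAF ≈ 0.673

p₁ = P(outcome | exposed) = 202/348 = 0.58046
p₀ = P(outcome | unexposed) = 85/610 = 0.13934
Overall risk P(Y=1) = π·p₁ + (1−π)·p₀ = 0.651×0.58046 + 0.349×0.13934 = 0.42651.
Under exogeneity, PAF = [P(Y=1) − p₀] / P(Y=1).
PAF = (0.42651 − 0.13934) / 0.42651 ≈ 0.6733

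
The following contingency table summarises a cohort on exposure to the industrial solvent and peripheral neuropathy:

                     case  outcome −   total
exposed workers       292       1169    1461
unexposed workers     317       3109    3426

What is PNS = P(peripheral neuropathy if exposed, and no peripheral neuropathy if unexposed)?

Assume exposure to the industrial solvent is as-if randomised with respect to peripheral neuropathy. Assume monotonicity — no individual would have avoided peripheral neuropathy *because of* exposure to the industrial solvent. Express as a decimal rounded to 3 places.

PNS ≈ 0.107

p₁ = P(outcome | exposed) = 292/1461 = 0.19986
p₀ = P(outcome | unexposed) = 317/3426 = 0.092528
Under exogeneity and monotonicity, PNS = p₁ − p₀.
PNS = 0.19986 − 0.092528 = 0.10734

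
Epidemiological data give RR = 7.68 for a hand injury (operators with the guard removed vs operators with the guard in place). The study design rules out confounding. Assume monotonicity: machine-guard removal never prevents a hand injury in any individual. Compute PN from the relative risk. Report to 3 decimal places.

PN ≈ 0.870

Under exogeneity and monotonicity, PN = (RR − 1) / RR = 1 − 1/RR.
PN = (7.68 − 1) / 7.68 = 6.68 / 7.68 ≈ 0.8698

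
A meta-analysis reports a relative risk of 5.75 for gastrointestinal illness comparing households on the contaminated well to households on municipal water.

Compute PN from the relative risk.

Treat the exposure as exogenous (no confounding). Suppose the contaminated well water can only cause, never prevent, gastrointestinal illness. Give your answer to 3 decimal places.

Under exogeneity and monotonicity, PN = (RR − 1) / RR = 1 − 1/RR.
PN = (5.75 − 1) / 5.75 = 4.75 / 5.75 ≈ 0.8261

PN ≈ 0.826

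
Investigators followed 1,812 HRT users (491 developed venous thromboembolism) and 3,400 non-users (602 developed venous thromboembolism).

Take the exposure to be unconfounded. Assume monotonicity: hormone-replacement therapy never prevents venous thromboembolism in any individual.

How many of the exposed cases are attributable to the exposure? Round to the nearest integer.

p₁ = P(outcome | exposed) = 491/1812 = 0.27097
p₀ = P(outcome | unexposed) = 602/3400 = 0.17706
PN = (p₁ − p₀)/p₁ = (0.27097 − 0.17706) / 0.27097 ≈ 0.34658.
Attributable cases ≈ PN × (exposed cases) = 0.34658 × 491 ≈ 170.17.

about 170 cases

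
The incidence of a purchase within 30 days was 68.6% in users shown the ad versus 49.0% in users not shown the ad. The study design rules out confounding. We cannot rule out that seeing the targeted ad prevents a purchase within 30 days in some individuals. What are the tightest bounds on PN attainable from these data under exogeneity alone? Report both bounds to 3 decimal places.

0.286 ≤ PN ≤ 0.743

p₁ = 0.686, p₀ = 0.49.
Under exogeneity alone the bounds on PN are max{0,(p₁−p₀)/p₁} ≤ PN ≤ min{1,(1−p₀)/p₁}.
  lower = (p₁ − p₀)/p₁ = 0.196 / 0.686 ≈ 0.2857
  upper = min{1, (1 − p₀)/p₁} = 0.51 / 0.686 ≈ 0.7434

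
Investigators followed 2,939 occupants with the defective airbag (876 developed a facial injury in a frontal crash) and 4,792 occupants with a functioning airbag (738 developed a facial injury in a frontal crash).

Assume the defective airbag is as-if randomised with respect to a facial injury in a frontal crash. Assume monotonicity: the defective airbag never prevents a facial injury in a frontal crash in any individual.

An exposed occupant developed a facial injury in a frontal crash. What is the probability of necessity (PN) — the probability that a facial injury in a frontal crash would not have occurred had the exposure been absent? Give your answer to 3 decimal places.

p₁ = P(outcome | exposed) = 876/2939 = 0.29806
p₀ = P(outcome | unexposed) = 738/4792 = 0.15401
Under exogeneity and monotonicity, PN = (p₁ − p₀) / p₁.
PN = (0.29806 − 0.15401) / 0.29806 = 0.14405 / 0.29806 ≈ 0.4833

PN ≈ 0.483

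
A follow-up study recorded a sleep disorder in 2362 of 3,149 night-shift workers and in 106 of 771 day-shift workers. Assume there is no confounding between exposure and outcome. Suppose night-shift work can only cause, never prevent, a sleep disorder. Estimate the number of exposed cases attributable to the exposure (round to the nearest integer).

p₁ = P(outcome | exposed) = 2362/3149 = 0.75008
p₀ = P(outcome | unexposed) = 106/771 = 0.13748
PN = (p₁ − p₀)/p₁ = (0.75008 − 0.13748) / 0.75008 ≈ 0.81671.
Attributable cases ≈ PN × (exposed cases) = 0.81671 × 2362 ≈ 1929.06.

about 1929 cases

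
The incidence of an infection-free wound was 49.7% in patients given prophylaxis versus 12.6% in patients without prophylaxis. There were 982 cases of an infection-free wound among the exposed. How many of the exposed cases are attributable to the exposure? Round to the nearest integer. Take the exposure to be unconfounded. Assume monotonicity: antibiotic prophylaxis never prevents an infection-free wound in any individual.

about 733 cases

p₁ = 0.497, p₀ = 0.126.
PN = (p₁ − p₀)/p₁ = (0.497 − 0.126) / 0.497 ≈ 0.74648.
Attributable cases ≈ PN × (exposed cases) = 0.74648 × 982 ≈ 733.04.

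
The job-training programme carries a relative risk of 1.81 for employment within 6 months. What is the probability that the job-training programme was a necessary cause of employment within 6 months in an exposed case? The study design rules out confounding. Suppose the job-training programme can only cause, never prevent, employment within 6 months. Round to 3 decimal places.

PN ≈ 0.448

Under exogeneity and monotonicity, PN = (RR − 1) / RR = 1 − 1/RR.
PN = (1.81 − 1) / 1.81 = 0.81 / 1.81 ≈ 0.4475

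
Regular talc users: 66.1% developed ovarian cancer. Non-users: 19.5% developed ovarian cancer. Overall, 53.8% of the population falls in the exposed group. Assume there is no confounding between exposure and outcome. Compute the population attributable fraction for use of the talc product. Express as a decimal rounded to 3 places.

PAF ≈ 0.562

p₁ = 0.661, p₀ = 0.195.
Overall risk P(Y=1) = π·p₁ + (1−π)·p₀ = 0.538×0.661 + 0.462×0.195 = 0.44571.
Under exogeneity, PAF = [P(Y=1) − p₀] / P(Y=1).
PAF = (0.44571 − 0.195) / 0.44571 ≈ 0.5625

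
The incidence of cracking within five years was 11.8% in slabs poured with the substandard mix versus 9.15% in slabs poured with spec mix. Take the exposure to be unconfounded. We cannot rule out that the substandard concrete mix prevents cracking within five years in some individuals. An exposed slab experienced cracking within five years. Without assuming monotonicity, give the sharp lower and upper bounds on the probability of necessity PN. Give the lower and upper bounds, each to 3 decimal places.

0.225 ≤ PN ≤ 1.000

p₁ = 0.118, p₀ = 0.0915.
Under exogeneity alone the bounds on PN are max{0,(p₁−p₀)/p₁} ≤ PN ≤ min{1,(1−p₀)/p₁}.
  lower = (p₁ − p₀)/p₁ = 0.0265 / 0.118 ≈ 0.2246
  upper = min{1, (1 − p₀)/p₁} = 0.9085 / 0.118 ≈ 7.6992 → capped at 1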